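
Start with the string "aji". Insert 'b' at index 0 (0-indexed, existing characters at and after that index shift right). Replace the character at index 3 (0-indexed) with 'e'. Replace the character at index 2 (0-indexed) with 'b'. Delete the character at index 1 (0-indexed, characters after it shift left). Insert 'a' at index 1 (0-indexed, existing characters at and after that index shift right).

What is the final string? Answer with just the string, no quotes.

Answer: babe

Derivation:
Applying each edit step by step:
Start: "aji"
Op 1 (insert 'b' at idx 0): "aji" -> "baji"
Op 2 (replace idx 3: 'i' -> 'e'): "baji" -> "baje"
Op 3 (replace idx 2: 'j' -> 'b'): "baje" -> "babe"
Op 4 (delete idx 1 = 'a'): "babe" -> "bbe"
Op 5 (insert 'a' at idx 1): "bbe" -> "babe"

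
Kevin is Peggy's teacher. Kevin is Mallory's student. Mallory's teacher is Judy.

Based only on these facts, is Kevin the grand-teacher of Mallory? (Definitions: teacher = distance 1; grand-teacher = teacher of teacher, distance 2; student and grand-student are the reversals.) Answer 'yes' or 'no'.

Reconstructing the teacher chain from the given facts:
  Judy -> Mallory -> Kevin -> Peggy
(each arrow means 'teacher of the next')
Positions in the chain (0 = top):
  position of Judy: 0
  position of Mallory: 1
  position of Kevin: 2
  position of Peggy: 3

Kevin is at position 2, Mallory is at position 1; signed distance (j - i) = -1.
'grand-teacher' requires j - i = 2. Actual distance is -1, so the relation does NOT hold.

Answer: no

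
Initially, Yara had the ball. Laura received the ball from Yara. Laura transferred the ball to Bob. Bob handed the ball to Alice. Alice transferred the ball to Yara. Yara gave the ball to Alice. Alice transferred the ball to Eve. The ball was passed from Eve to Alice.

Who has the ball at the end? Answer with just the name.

Tracking the ball through each event:
Start: Yara has the ball.
After event 1: Laura has the ball.
After event 2: Bob has the ball.
After event 3: Alice has the ball.
After event 4: Yara has the ball.
After event 5: Alice has the ball.
After event 6: Eve has the ball.
After event 7: Alice has the ball.

Answer: Alice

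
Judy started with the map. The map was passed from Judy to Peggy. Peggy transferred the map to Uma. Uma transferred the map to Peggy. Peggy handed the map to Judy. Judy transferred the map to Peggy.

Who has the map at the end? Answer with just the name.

Tracking the map through each event:
Start: Judy has the map.
After event 1: Peggy has the map.
After event 2: Uma has the map.
After event 3: Peggy has the map.
After event 4: Judy has the map.
After event 5: Peggy has the map.

Answer: Peggy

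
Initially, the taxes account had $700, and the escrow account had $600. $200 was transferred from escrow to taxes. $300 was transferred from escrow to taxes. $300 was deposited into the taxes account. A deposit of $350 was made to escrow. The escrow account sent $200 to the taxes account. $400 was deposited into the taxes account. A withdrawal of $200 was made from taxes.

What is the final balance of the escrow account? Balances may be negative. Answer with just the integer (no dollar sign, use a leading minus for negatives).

Answer: 250

Derivation:
Tracking account balances step by step:
Start: taxes=700, escrow=600
Event 1 (transfer 200 escrow -> taxes): escrow: 600 - 200 = 400, taxes: 700 + 200 = 900. Balances: taxes=900, escrow=400
Event 2 (transfer 300 escrow -> taxes): escrow: 400 - 300 = 100, taxes: 900 + 300 = 1200. Balances: taxes=1200, escrow=100
Event 3 (deposit 300 to taxes): taxes: 1200 + 300 = 1500. Balances: taxes=1500, escrow=100
Event 4 (deposit 350 to escrow): escrow: 100 + 350 = 450. Balances: taxes=1500, escrow=450
Event 5 (transfer 200 escrow -> taxes): escrow: 450 - 200 = 250, taxes: 1500 + 200 = 1700. Balances: taxes=1700, escrow=250
Event 6 (deposit 400 to taxes): taxes: 1700 + 400 = 2100. Balances: taxes=2100, escrow=250
Event 7 (withdraw 200 from taxes): taxes: 2100 - 200 = 1900. Balances: taxes=1900, escrow=250

Final balance of escrow: 250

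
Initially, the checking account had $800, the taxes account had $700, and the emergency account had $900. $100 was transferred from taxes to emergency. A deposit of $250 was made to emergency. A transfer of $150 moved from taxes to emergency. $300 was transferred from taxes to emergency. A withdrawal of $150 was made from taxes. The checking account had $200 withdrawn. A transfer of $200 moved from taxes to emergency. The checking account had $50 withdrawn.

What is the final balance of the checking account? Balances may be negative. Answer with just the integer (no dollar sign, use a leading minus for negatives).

Tracking account balances step by step:
Start: checking=800, taxes=700, emergency=900
Event 1 (transfer 100 taxes -> emergency): taxes: 700 - 100 = 600, emergency: 900 + 100 = 1000. Balances: checking=800, taxes=600, emergency=1000
Event 2 (deposit 250 to emergency): emergency: 1000 + 250 = 1250. Balances: checking=800, taxes=600, emergency=1250
Event 3 (transfer 150 taxes -> emergency): taxes: 600 - 150 = 450, emergency: 1250 + 150 = 1400. Balances: checking=800, taxes=450, emergency=1400
Event 4 (transfer 300 taxes -> emergency): taxes: 450 - 300 = 150, emergency: 1400 + 300 = 1700. Balances: checking=800, taxes=150, emergency=1700
Event 5 (withdraw 150 from taxes): taxes: 150 - 150 = 0. Balances: checking=800, taxes=0, emergency=1700
Event 6 (withdraw 200 from checking): checking: 800 - 200 = 600. Balances: checking=600, taxes=0, emergency=1700
Event 7 (transfer 200 taxes -> emergency): taxes: 0 - 200 = -200, emergency: 1700 + 200 = 1900. Balances: checking=600, taxes=-200, emergency=1900
Event 8 (withdraw 50 from checking): checking: 600 - 50 = 550. Balances: checking=550, taxes=-200, emergency=1900

Final balance of checking: 550

Answer: 550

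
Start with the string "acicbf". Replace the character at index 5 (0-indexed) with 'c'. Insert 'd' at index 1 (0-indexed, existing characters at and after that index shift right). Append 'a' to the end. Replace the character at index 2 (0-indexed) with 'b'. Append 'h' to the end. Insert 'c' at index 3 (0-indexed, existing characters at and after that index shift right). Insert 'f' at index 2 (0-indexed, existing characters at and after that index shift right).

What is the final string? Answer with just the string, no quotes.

Applying each edit step by step:
Start: "acicbf"
Op 1 (replace idx 5: 'f' -> 'c'): "acicbf" -> "acicbc"
Op 2 (insert 'd' at idx 1): "acicbc" -> "adcicbc"
Op 3 (append 'a'): "adcicbc" -> "adcicbca"
Op 4 (replace idx 2: 'c' -> 'b'): "adcicbca" -> "adbicbca"
Op 5 (append 'h'): "adbicbca" -> "adbicbcah"
Op 6 (insert 'c' at idx 3): "adbicbcah" -> "adbcicbcah"
Op 7 (insert 'f' at idx 2): "adbcicbcah" -> "adfbcicbcah"

Answer: adfbcicbcah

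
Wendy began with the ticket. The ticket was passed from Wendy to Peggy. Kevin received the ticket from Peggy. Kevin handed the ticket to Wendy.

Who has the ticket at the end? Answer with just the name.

Answer: Wendy

Derivation:
Tracking the ticket through each event:
Start: Wendy has the ticket.
After event 1: Peggy has the ticket.
After event 2: Kevin has the ticket.
After event 3: Wendy has the ticket.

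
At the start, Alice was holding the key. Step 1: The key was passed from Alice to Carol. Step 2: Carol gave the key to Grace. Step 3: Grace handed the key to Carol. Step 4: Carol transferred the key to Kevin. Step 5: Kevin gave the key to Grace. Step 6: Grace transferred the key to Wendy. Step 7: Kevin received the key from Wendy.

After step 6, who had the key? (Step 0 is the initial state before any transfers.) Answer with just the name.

Answer: Wendy

Derivation:
Tracking the key holder through step 6:
After step 0 (start): Alice
After step 1: Carol
After step 2: Grace
After step 3: Carol
After step 4: Kevin
After step 5: Grace
After step 6: Wendy

At step 6, the holder is Wendy.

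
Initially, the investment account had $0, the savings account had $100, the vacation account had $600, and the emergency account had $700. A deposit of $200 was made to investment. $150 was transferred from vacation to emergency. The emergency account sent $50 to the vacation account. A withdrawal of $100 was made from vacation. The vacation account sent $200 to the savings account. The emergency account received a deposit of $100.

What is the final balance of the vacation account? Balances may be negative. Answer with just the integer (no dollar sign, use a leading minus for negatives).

Answer: 200

Derivation:
Tracking account balances step by step:
Start: investment=0, savings=100, vacation=600, emergency=700
Event 1 (deposit 200 to investment): investment: 0 + 200 = 200. Balances: investment=200, savings=100, vacation=600, emergency=700
Event 2 (transfer 150 vacation -> emergency): vacation: 600 - 150 = 450, emergency: 700 + 150 = 850. Balances: investment=200, savings=100, vacation=450, emergency=850
Event 3 (transfer 50 emergency -> vacation): emergency: 850 - 50 = 800, vacation: 450 + 50 = 500. Balances: investment=200, savings=100, vacation=500, emergency=800
Event 4 (withdraw 100 from vacation): vacation: 500 - 100 = 400. Balances: investment=200, savings=100, vacation=400, emergency=800
Event 5 (transfer 200 vacation -> savings): vacation: 400 - 200 = 200, savings: 100 + 200 = 300. Balances: investment=200, savings=300, vacation=200, emergency=800
Event 6 (deposit 100 to emergency): emergency: 800 + 100 = 900. Balances: investment=200, savings=300, vacation=200, emergency=900

Final balance of vacation: 200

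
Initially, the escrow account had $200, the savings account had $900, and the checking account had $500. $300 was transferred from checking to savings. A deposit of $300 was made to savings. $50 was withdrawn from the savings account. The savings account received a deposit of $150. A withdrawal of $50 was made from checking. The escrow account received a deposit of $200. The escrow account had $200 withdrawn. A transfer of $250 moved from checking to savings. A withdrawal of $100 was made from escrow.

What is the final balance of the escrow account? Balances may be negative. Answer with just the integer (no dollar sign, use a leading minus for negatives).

Tracking account balances step by step:
Start: escrow=200, savings=900, checking=500
Event 1 (transfer 300 checking -> savings): checking: 500 - 300 = 200, savings: 900 + 300 = 1200. Balances: escrow=200, savings=1200, checking=200
Event 2 (deposit 300 to savings): savings: 1200 + 300 = 1500. Balances: escrow=200, savings=1500, checking=200
Event 3 (withdraw 50 from savings): savings: 1500 - 50 = 1450. Balances: escrow=200, savings=1450, checking=200
Event 4 (deposit 150 to savings): savings: 1450 + 150 = 1600. Balances: escrow=200, savings=1600, checking=200
Event 5 (withdraw 50 from checking): checking: 200 - 50 = 150. Balances: escrow=200, savings=1600, checking=150
Event 6 (deposit 200 to escrow): escrow: 200 + 200 = 400. Balances: escrow=400, savings=1600, checking=150
Event 7 (withdraw 200 from escrow): escrow: 400 - 200 = 200. Balances: escrow=200, savings=1600, checking=150
Event 8 (transfer 250 checking -> savings): checking: 150 - 250 = -100, savings: 1600 + 250 = 1850. Balances: escrow=200, savings=1850, checking=-100
Event 9 (withdraw 100 from escrow): escrow: 200 - 100 = 100. Balances: escrow=100, savings=1850, checking=-100

Final balance of escrow: 100

Answer: 100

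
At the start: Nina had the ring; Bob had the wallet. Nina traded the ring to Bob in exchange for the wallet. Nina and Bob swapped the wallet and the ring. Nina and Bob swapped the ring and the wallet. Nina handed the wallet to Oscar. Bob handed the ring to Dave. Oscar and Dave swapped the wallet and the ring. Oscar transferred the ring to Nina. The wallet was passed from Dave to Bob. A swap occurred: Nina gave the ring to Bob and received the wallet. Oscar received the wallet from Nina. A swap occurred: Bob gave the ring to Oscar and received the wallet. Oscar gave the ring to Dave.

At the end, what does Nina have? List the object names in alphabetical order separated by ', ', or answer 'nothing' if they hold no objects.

Tracking all object holders:
Start: ring:Nina, wallet:Bob
Event 1 (swap ring<->wallet: now ring:Bob, wallet:Nina). State: ring:Bob, wallet:Nina
Event 2 (swap wallet<->ring: now wallet:Bob, ring:Nina). State: ring:Nina, wallet:Bob
Event 3 (swap ring<->wallet: now ring:Bob, wallet:Nina). State: ring:Bob, wallet:Nina
Event 4 (give wallet: Nina -> Oscar). State: ring:Bob, wallet:Oscar
Event 5 (give ring: Bob -> Dave). State: ring:Dave, wallet:Oscar
Event 6 (swap wallet<->ring: now wallet:Dave, ring:Oscar). State: ring:Oscar, wallet:Dave
Event 7 (give ring: Oscar -> Nina). State: ring:Nina, wallet:Dave
Event 8 (give wallet: Dave -> Bob). State: ring:Nina, wallet:Bob
Event 9 (swap ring<->wallet: now ring:Bob, wallet:Nina). State: ring:Bob, wallet:Nina
Event 10 (give wallet: Nina -> Oscar). State: ring:Bob, wallet:Oscar
Event 11 (swap ring<->wallet: now ring:Oscar, wallet:Bob). State: ring:Oscar, wallet:Bob
Event 12 (give ring: Oscar -> Dave). State: ring:Dave, wallet:Bob

Final state: ring:Dave, wallet:Bob
Nina holds: (nothing).

Answer: nothing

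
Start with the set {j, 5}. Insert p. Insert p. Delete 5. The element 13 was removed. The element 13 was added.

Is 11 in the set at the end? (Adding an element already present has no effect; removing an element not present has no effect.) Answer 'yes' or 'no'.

Answer: no

Derivation:
Tracking the set through each operation:
Start: {5, j}
Event 1 (add p): added. Set: {5, j, p}
Event 2 (add p): already present, no change. Set: {5, j, p}
Event 3 (remove 5): removed. Set: {j, p}
Event 4 (remove 13): not present, no change. Set: {j, p}
Event 5 (add 13): added. Set: {13, j, p}

Final set: {13, j, p} (size 3)
11 is NOT in the final set.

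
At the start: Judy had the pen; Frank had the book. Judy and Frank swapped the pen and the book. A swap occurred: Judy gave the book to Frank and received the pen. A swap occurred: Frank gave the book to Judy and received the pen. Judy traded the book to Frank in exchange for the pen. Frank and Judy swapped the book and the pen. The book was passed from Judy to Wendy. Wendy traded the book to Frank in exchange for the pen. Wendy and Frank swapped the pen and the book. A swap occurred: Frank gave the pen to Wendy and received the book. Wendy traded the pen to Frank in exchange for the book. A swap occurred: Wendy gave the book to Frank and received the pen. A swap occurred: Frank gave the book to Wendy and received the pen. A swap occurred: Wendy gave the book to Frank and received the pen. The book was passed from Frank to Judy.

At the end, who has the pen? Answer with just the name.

Answer: Wendy

Derivation:
Tracking all object holders:
Start: pen:Judy, book:Frank
Event 1 (swap pen<->book: now pen:Frank, book:Judy). State: pen:Frank, book:Judy
Event 2 (swap book<->pen: now book:Frank, pen:Judy). State: pen:Judy, book:Frank
Event 3 (swap book<->pen: now book:Judy, pen:Frank). State: pen:Frank, book:Judy
Event 4 (swap book<->pen: now book:Frank, pen:Judy). State: pen:Judy, book:Frank
Event 5 (swap book<->pen: now book:Judy, pen:Frank). State: pen:Frank, book:Judy
Event 6 (give book: Judy -> Wendy). State: pen:Frank, book:Wendy
Event 7 (swap book<->pen: now book:Frank, pen:Wendy). State: pen:Wendy, book:Frank
Event 8 (swap pen<->book: now pen:Frank, book:Wendy). State: pen:Frank, book:Wendy
Event 9 (swap pen<->book: now pen:Wendy, book:Frank). State: pen:Wendy, book:Frank
Event 10 (swap pen<->book: now pen:Frank, book:Wendy). State: pen:Frank, book:Wendy
Event 11 (swap book<->pen: now book:Frank, pen:Wendy). State: pen:Wendy, book:Frank
Event 12 (swap book<->pen: now book:Wendy, pen:Frank). State: pen:Frank, book:Wendy
Event 13 (swap book<->pen: now book:Frank, pen:Wendy). State: pen:Wendy, book:Frank
Event 14 (give book: Frank -> Judy). State: pen:Wendy, book:Judy

Final state: pen:Wendy, book:Judy
The pen is held by Wendy.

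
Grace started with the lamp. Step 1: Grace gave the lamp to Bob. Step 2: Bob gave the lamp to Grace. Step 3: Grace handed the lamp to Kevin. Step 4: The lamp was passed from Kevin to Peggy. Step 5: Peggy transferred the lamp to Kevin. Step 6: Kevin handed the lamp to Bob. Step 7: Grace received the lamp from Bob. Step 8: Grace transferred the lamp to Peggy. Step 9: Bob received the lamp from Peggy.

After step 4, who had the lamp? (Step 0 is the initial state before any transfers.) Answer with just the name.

Answer: Peggy

Derivation:
Tracking the lamp holder through step 4:
After step 0 (start): Grace
After step 1: Bob
After step 2: Grace
After step 3: Kevin
After step 4: Peggy

At step 4, the holder is Peggy.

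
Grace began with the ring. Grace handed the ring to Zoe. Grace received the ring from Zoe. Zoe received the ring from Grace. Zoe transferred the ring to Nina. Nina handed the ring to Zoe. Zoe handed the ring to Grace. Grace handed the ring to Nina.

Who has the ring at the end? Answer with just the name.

Answer: Nina

Derivation:
Tracking the ring through each event:
Start: Grace has the ring.
After event 1: Zoe has the ring.
After event 2: Grace has the ring.
After event 3: Zoe has the ring.
After event 4: Nina has the ring.
After event 5: Zoe has the ring.
After event 6: Grace has the ring.
After event 7: Nina has the ring.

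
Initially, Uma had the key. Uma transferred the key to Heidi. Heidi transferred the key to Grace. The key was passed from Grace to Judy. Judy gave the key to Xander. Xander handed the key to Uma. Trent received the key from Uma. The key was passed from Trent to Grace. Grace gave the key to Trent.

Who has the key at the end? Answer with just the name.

Answer: Trent

Derivation:
Tracking the key through each event:
Start: Uma has the key.
After event 1: Heidi has the key.
After event 2: Grace has the key.
After event 3: Judy has the key.
After event 4: Xander has the key.
After event 5: Uma has the key.
After event 6: Trent has the key.
After event 7: Grace has the key.
After event 8: Trent has the key.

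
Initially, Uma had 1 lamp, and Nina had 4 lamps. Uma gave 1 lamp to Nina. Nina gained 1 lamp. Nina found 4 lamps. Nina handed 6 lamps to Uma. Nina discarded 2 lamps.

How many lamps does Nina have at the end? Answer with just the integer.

Tracking counts step by step:
Start: Uma=1, Nina=4
Event 1 (Uma -> Nina, 1): Uma: 1 -> 0, Nina: 4 -> 5. State: Uma=0, Nina=5
Event 2 (Nina +1): Nina: 5 -> 6. State: Uma=0, Nina=6
Event 3 (Nina +4): Nina: 6 -> 10. State: Uma=0, Nina=10
Event 4 (Nina -> Uma, 6): Nina: 10 -> 4, Uma: 0 -> 6. State: Uma=6, Nina=4
Event 5 (Nina -2): Nina: 4 -> 2. State: Uma=6, Nina=2

Nina's final count: 2

Answer: 2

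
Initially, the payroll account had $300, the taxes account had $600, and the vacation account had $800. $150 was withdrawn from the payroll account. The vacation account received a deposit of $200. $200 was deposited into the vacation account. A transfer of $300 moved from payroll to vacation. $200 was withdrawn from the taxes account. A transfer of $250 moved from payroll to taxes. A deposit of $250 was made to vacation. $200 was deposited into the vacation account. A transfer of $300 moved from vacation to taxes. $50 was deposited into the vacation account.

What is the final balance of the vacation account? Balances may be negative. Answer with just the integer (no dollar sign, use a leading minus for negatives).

Answer: 1700

Derivation:
Tracking account balances step by step:
Start: payroll=300, taxes=600, vacation=800
Event 1 (withdraw 150 from payroll): payroll: 300 - 150 = 150. Balances: payroll=150, taxes=600, vacation=800
Event 2 (deposit 200 to vacation): vacation: 800 + 200 = 1000. Balances: payroll=150, taxes=600, vacation=1000
Event 3 (deposit 200 to vacation): vacation: 1000 + 200 = 1200. Balances: payroll=150, taxes=600, vacation=1200
Event 4 (transfer 300 payroll -> vacation): payroll: 150 - 300 = -150, vacation: 1200 + 300 = 1500. Balances: payroll=-150, taxes=600, vacation=1500
Event 5 (withdraw 200 from taxes): taxes: 600 - 200 = 400. Balances: payroll=-150, taxes=400, vacation=1500
Event 6 (transfer 250 payroll -> taxes): payroll: -150 - 250 = -400, taxes: 400 + 250 = 650. Balances: payroll=-400, taxes=650, vacation=1500
Event 7 (deposit 250 to vacation): vacation: 1500 + 250 = 1750. Balances: payroll=-400, taxes=650, vacation=1750
Event 8 (deposit 200 to vacation): vacation: 1750 + 200 = 1950. Balances: payroll=-400, taxes=650, vacation=1950
Event 9 (transfer 300 vacation -> taxes): vacation: 1950 - 300 = 1650, taxes: 650 + 300 = 950. Balances: payroll=-400, taxes=950, vacation=1650
Event 10 (deposit 50 to vacation): vacation: 1650 + 50 = 1700. Balances: payroll=-400, taxes=950, vacation=1700

Final balance of vacation: 1700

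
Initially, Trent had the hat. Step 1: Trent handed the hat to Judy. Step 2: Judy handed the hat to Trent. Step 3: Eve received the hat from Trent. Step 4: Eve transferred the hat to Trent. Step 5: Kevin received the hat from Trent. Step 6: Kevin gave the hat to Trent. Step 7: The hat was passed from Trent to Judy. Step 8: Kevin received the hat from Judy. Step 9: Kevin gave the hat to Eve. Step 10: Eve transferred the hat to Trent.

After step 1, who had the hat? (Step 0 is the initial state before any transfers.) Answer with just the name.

Answer: Judy

Derivation:
Tracking the hat holder through step 1:
After step 0 (start): Trent
After step 1: Judy

At step 1, the holder is Judy.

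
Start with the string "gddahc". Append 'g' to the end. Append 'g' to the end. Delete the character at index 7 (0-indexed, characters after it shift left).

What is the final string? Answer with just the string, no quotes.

Answer: gddahcg

Derivation:
Applying each edit step by step:
Start: "gddahc"
Op 1 (append 'g'): "gddahc" -> "gddahcg"
Op 2 (append 'g'): "gddahcg" -> "gddahcgg"
Op 3 (delete idx 7 = 'g'): "gddahcgg" -> "gddahcg"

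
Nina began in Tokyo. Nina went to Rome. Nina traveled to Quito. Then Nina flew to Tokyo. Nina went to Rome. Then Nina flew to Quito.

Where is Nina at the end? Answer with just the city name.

Answer: Quito

Derivation:
Tracking Nina's location:
Start: Nina is in Tokyo.
After move 1: Tokyo -> Rome. Nina is in Rome.
After move 2: Rome -> Quito. Nina is in Quito.
After move 3: Quito -> Tokyo. Nina is in Tokyo.
After move 4: Tokyo -> Rome. Nina is in Rome.
After move 5: Rome -> Quito. Nina is in Quito.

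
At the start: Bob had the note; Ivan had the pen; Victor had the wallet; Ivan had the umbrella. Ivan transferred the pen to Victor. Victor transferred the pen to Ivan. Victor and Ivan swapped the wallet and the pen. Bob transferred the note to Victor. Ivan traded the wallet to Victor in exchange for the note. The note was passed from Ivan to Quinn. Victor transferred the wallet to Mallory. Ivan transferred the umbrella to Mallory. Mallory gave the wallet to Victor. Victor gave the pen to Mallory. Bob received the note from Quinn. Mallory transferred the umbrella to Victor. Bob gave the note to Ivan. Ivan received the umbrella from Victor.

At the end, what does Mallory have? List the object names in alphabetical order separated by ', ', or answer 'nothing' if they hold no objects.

Tracking all object holders:
Start: note:Bob, pen:Ivan, wallet:Victor, umbrella:Ivan
Event 1 (give pen: Ivan -> Victor). State: note:Bob, pen:Victor, wallet:Victor, umbrella:Ivan
Event 2 (give pen: Victor -> Ivan). State: note:Bob, pen:Ivan, wallet:Victor, umbrella:Ivan
Event 3 (swap wallet<->pen: now wallet:Ivan, pen:Victor). State: note:Bob, pen:Victor, wallet:Ivan, umbrella:Ivan
Event 4 (give note: Bob -> Victor). State: note:Victor, pen:Victor, wallet:Ivan, umbrella:Ivan
Event 5 (swap wallet<->note: now wallet:Victor, note:Ivan). State: note:Ivan, pen:Victor, wallet:Victor, umbrella:Ivan
Event 6 (give note: Ivan -> Quinn). State: note:Quinn, pen:Victor, wallet:Victor, umbrella:Ivan
Event 7 (give wallet: Victor -> Mallory). State: note:Quinn, pen:Victor, wallet:Mallory, umbrella:Ivan
Event 8 (give umbrella: Ivan -> Mallory). State: note:Quinn, pen:Victor, wallet:Mallory, umbrella:Mallory
Event 9 (give wallet: Mallory -> Victor). State: note:Quinn, pen:Victor, wallet:Victor, umbrella:Mallory
Event 10 (give pen: Victor -> Mallory). State: note:Quinn, pen:Mallory, wallet:Victor, umbrella:Mallory
Event 11 (give note: Quinn -> Bob). State: note:Bob, pen:Mallory, wallet:Victor, umbrella:Mallory
Event 12 (give umbrella: Mallory -> Victor). State: note:Bob, pen:Mallory, wallet:Victor, umbrella:Victor
Event 13 (give note: Bob -> Ivan). State: note:Ivan, pen:Mallory, wallet:Victor, umbrella:Victor
Event 14 (give umbrella: Victor -> Ivan). State: note:Ivan, pen:Mallory, wallet:Victor, umbrella:Ivan

Final state: note:Ivan, pen:Mallory, wallet:Victor, umbrella:Ivan
Mallory holds: pen.

Answer: pen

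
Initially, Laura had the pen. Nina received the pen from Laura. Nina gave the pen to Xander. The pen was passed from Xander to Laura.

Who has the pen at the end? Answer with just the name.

Answer: Laura

Derivation:
Tracking the pen through each event:
Start: Laura has the pen.
After event 1: Nina has the pen.
After event 2: Xander has the pen.
After event 3: Laura has the pen.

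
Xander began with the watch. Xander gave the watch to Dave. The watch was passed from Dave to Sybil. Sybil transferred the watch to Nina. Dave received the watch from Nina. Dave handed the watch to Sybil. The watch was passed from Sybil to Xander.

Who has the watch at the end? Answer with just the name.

Tracking the watch through each event:
Start: Xander has the watch.
After event 1: Dave has the watch.
After event 2: Sybil has the watch.
After event 3: Nina has the watch.
After event 4: Dave has the watch.
After event 5: Sybil has the watch.
After event 6: Xander has the watch.

Answer: Xander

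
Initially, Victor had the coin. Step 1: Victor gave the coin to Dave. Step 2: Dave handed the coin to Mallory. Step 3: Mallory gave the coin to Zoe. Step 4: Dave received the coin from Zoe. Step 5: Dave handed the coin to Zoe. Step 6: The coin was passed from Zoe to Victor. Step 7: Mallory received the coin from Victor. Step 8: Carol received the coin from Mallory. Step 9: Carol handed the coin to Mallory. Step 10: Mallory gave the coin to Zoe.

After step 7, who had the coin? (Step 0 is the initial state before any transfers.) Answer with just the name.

Answer: Mallory

Derivation:
Tracking the coin holder through step 7:
After step 0 (start): Victor
After step 1: Dave
After step 2: Mallory
After step 3: Zoe
After step 4: Dave
After step 5: Zoe
After step 6: Victor
After step 7: Mallory

At step 7, the holder is Mallory.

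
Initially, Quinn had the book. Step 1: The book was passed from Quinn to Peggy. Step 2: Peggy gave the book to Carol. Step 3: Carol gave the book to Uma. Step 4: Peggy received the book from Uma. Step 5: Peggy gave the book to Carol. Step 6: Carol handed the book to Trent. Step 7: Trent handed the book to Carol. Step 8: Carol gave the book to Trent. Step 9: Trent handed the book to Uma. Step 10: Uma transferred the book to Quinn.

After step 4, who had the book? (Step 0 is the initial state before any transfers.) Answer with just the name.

Answer: Peggy

Derivation:
Tracking the book holder through step 4:
After step 0 (start): Quinn
After step 1: Peggy
After step 2: Carol
After step 3: Uma
After step 4: Peggy

At step 4, the holder is Peggy.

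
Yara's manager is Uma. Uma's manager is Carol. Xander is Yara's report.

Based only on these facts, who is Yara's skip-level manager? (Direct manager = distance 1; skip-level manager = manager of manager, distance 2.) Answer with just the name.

Answer: Carol

Derivation:
Reconstructing the manager chain from the given facts:
  Carol -> Uma -> Yara -> Xander
(each arrow means 'manager of the next')
Positions in the chain (0 = top):
  position of Carol: 0
  position of Uma: 1
  position of Yara: 2
  position of Xander: 3

Yara is at position 2; the skip-level manager is 2 steps up the chain, i.e. position 0: Carol.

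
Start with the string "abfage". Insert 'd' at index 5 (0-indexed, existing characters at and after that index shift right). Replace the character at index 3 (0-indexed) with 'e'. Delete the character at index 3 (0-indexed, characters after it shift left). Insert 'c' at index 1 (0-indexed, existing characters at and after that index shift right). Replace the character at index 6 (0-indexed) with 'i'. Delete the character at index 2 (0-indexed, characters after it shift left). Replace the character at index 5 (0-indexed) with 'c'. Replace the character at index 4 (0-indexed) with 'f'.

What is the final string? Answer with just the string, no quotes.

Applying each edit step by step:
Start: "abfage"
Op 1 (insert 'd' at idx 5): "abfage" -> "abfagde"
Op 2 (replace idx 3: 'a' -> 'e'): "abfagde" -> "abfegde"
Op 3 (delete idx 3 = 'e'): "abfegde" -> "abfgde"
Op 4 (insert 'c' at idx 1): "abfgde" -> "acbfgde"
Op 5 (replace idx 6: 'e' -> 'i'): "acbfgde" -> "acbfgdi"
Op 6 (delete idx 2 = 'b'): "acbfgdi" -> "acfgdi"
Op 7 (replace idx 5: 'i' -> 'c'): "acfgdi" -> "acfgdc"
Op 8 (replace idx 4: 'd' -> 'f'): "acfgdc" -> "acfgfc"

Answer: acfgfc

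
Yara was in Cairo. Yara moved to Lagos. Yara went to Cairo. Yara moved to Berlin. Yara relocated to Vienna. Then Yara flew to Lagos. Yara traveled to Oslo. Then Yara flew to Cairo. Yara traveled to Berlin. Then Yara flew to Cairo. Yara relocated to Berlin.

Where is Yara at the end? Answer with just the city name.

Answer: Berlin

Derivation:
Tracking Yara's location:
Start: Yara is in Cairo.
After move 1: Cairo -> Lagos. Yara is in Lagos.
After move 2: Lagos -> Cairo. Yara is in Cairo.
After move 3: Cairo -> Berlin. Yara is in Berlin.
After move 4: Berlin -> Vienna. Yara is in Vienna.
After move 5: Vienna -> Lagos. Yara is in Lagos.
After move 6: Lagos -> Oslo. Yara is in Oslo.
After move 7: Oslo -> Cairo. Yara is in Cairo.
After move 8: Cairo -> Berlin. Yara is in Berlin.
After move 9: Berlin -> Cairo. Yara is in Cairo.
After move 10: Cairo -> Berlin. Yara is in Berlin.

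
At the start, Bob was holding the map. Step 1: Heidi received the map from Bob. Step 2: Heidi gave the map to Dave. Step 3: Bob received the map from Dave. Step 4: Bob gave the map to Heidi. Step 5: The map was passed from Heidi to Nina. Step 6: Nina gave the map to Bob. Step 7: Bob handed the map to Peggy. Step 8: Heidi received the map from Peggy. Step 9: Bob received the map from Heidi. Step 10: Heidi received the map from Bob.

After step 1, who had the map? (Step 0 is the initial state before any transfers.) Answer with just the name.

Tracking the map holder through step 1:
After step 0 (start): Bob
After step 1: Heidi

At step 1, the holder is Heidi.

Answer: Heidi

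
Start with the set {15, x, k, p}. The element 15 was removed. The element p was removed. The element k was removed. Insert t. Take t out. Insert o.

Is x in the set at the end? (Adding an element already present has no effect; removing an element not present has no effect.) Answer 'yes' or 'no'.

Answer: yes

Derivation:
Tracking the set through each operation:
Start: {15, k, p, x}
Event 1 (remove 15): removed. Set: {k, p, x}
Event 2 (remove p): removed. Set: {k, x}
Event 3 (remove k): removed. Set: {x}
Event 4 (add t): added. Set: {t, x}
Event 5 (remove t): removed. Set: {x}
Event 6 (add o): added. Set: {o, x}

Final set: {o, x} (size 2)
x is in the final set.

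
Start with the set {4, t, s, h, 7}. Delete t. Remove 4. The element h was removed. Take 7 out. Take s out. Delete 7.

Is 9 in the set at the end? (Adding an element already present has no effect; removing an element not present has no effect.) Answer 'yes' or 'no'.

Answer: no

Derivation:
Tracking the set through each operation:
Start: {4, 7, h, s, t}
Event 1 (remove t): removed. Set: {4, 7, h, s}
Event 2 (remove 4): removed. Set: {7, h, s}
Event 3 (remove h): removed. Set: {7, s}
Event 4 (remove 7): removed. Set: {s}
Event 5 (remove s): removed. Set: {}
Event 6 (remove 7): not present, no change. Set: {}

Final set: {} (size 0)
9 is NOT in the final set.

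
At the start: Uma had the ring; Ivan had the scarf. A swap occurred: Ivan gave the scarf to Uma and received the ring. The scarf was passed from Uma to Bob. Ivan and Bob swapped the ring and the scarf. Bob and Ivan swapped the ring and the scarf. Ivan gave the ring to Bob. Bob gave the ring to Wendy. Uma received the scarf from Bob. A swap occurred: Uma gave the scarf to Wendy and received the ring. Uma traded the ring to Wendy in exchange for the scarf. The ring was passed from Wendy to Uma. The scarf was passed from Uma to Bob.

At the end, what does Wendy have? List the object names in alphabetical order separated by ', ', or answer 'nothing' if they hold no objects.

Tracking all object holders:
Start: ring:Uma, scarf:Ivan
Event 1 (swap scarf<->ring: now scarf:Uma, ring:Ivan). State: ring:Ivan, scarf:Uma
Event 2 (give scarf: Uma -> Bob). State: ring:Ivan, scarf:Bob
Event 3 (swap ring<->scarf: now ring:Bob, scarf:Ivan). State: ring:Bob, scarf:Ivan
Event 4 (swap ring<->scarf: now ring:Ivan, scarf:Bob). State: ring:Ivan, scarf:Bob
Event 5 (give ring: Ivan -> Bob). State: ring:Bob, scarf:Bob
Event 6 (give ring: Bob -> Wendy). State: ring:Wendy, scarf:Bob
Event 7 (give scarf: Bob -> Uma). State: ring:Wendy, scarf:Uma
Event 8 (swap scarf<->ring: now scarf:Wendy, ring:Uma). State: ring:Uma, scarf:Wendy
Event 9 (swap ring<->scarf: now ring:Wendy, scarf:Uma). State: ring:Wendy, scarf:Uma
Event 10 (give ring: Wendy -> Uma). State: ring:Uma, scarf:Uma
Event 11 (give scarf: Uma -> Bob). State: ring:Uma, scarf:Bob

Final state: ring:Uma, scarf:Bob
Wendy holds: (nothing).

Answer: nothing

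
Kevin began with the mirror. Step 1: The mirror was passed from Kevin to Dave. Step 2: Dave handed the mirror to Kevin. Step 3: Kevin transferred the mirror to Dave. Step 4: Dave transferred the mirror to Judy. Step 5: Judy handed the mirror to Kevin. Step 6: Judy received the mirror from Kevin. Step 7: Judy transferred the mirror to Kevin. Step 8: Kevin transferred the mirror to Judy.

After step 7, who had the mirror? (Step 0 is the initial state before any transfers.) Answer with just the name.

Tracking the mirror holder through step 7:
After step 0 (start): Kevin
After step 1: Dave
After step 2: Kevin
After step 3: Dave
After step 4: Judy
After step 5: Kevin
After step 6: Judy
After step 7: Kevin

At step 7, the holder is Kevin.

Answer: Kevin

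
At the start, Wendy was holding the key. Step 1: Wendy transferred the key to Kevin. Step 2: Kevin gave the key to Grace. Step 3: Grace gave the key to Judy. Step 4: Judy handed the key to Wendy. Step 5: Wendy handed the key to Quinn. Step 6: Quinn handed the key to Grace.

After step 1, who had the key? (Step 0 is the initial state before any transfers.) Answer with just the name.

Answer: Kevin

Derivation:
Tracking the key holder through step 1:
After step 0 (start): Wendy
After step 1: Kevin

At step 1, the holder is Kevin.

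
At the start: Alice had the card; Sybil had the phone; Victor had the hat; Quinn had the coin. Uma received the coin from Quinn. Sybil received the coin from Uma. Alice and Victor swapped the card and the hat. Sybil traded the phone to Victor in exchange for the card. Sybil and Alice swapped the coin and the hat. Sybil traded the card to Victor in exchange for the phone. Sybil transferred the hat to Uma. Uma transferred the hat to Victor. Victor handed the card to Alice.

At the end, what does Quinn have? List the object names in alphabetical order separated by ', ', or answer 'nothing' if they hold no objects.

Answer: nothing

Derivation:
Tracking all object holders:
Start: card:Alice, phone:Sybil, hat:Victor, coin:Quinn
Event 1 (give coin: Quinn -> Uma). State: card:Alice, phone:Sybil, hat:Victor, coin:Uma
Event 2 (give coin: Uma -> Sybil). State: card:Alice, phone:Sybil, hat:Victor, coin:Sybil
Event 3 (swap card<->hat: now card:Victor, hat:Alice). State: card:Victor, phone:Sybil, hat:Alice, coin:Sybil
Event 4 (swap phone<->card: now phone:Victor, card:Sybil). State: card:Sybil, phone:Victor, hat:Alice, coin:Sybil
Event 5 (swap coin<->hat: now coin:Alice, hat:Sybil). State: card:Sybil, phone:Victor, hat:Sybil, coin:Alice
Event 6 (swap card<->phone: now card:Victor, phone:Sybil). State: card:Victor, phone:Sybil, hat:Sybil, coin:Alice
Event 7 (give hat: Sybil -> Uma). State: card:Victor, phone:Sybil, hat:Uma, coin:Alice
Event 8 (give hat: Uma -> Victor). State: card:Victor, phone:Sybil, hat:Victor, coin:Alice
Event 9 (give card: Victor -> Alice). State: card:Alice, phone:Sybil, hat:Victor, coin:Alice

Final state: card:Alice, phone:Sybil, hat:Victor, coin:Alice
Quinn holds: (nothing).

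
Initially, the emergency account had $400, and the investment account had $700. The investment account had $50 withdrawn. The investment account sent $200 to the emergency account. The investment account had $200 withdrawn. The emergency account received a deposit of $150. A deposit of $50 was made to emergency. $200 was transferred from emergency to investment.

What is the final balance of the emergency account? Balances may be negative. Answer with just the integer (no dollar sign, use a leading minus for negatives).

Tracking account balances step by step:
Start: emergency=400, investment=700
Event 1 (withdraw 50 from investment): investment: 700 - 50 = 650. Balances: emergency=400, investment=650
Event 2 (transfer 200 investment -> emergency): investment: 650 - 200 = 450, emergency: 400 + 200 = 600. Balances: emergency=600, investment=450
Event 3 (withdraw 200 from investment): investment: 450 - 200 = 250. Balances: emergency=600, investment=250
Event 4 (deposit 150 to emergency): emergency: 600 + 150 = 750. Balances: emergency=750, investment=250
Event 5 (deposit 50 to emergency): emergency: 750 + 50 = 800. Balances: emergency=800, investment=250
Event 6 (transfer 200 emergency -> investment): emergency: 800 - 200 = 600, investment: 250 + 200 = 450. Balances: emergency=600, investment=450

Final balance of emergency: 600

Answer: 600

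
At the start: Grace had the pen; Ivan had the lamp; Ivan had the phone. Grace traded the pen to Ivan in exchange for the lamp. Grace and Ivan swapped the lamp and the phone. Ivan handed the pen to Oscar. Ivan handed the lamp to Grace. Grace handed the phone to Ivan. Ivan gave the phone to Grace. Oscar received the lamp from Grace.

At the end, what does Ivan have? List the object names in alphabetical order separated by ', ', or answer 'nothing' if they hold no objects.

Answer: nothing

Derivation:
Tracking all object holders:
Start: pen:Grace, lamp:Ivan, phone:Ivan
Event 1 (swap pen<->lamp: now pen:Ivan, lamp:Grace). State: pen:Ivan, lamp:Grace, phone:Ivan
Event 2 (swap lamp<->phone: now lamp:Ivan, phone:Grace). State: pen:Ivan, lamp:Ivan, phone:Grace
Event 3 (give pen: Ivan -> Oscar). State: pen:Oscar, lamp:Ivan, phone:Grace
Event 4 (give lamp: Ivan -> Grace). State: pen:Oscar, lamp:Grace, phone:Grace
Event 5 (give phone: Grace -> Ivan). State: pen:Oscar, lamp:Grace, phone:Ivan
Event 6 (give phone: Ivan -> Grace). State: pen:Oscar, lamp:Grace, phone:Grace
Event 7 (give lamp: Grace -> Oscar). State: pen:Oscar, lamp:Oscar, phone:Grace

Final state: pen:Oscar, lamp:Oscar, phone:Grace
Ivan holds: (nothing).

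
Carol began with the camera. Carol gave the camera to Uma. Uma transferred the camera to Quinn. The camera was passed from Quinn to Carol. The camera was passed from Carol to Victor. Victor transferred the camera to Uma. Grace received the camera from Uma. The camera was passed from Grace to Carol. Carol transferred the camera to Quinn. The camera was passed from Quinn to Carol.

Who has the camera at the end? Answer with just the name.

Answer: Carol

Derivation:
Tracking the camera through each event:
Start: Carol has the camera.
After event 1: Uma has the camera.
After event 2: Quinn has the camera.
After event 3: Carol has the camera.
After event 4: Victor has the camera.
After event 5: Uma has the camera.
After event 6: Grace has the camera.
After event 7: Carol has the camera.
After event 8: Quinn has the camera.
After event 9: Carol has the camera.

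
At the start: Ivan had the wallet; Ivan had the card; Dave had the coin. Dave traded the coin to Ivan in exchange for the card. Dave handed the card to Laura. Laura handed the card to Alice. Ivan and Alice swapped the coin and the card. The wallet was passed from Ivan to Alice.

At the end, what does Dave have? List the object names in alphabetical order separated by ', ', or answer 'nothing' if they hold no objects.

Tracking all object holders:
Start: wallet:Ivan, card:Ivan, coin:Dave
Event 1 (swap coin<->card: now coin:Ivan, card:Dave). State: wallet:Ivan, card:Dave, coin:Ivan
Event 2 (give card: Dave -> Laura). State: wallet:Ivan, card:Laura, coin:Ivan
Event 3 (give card: Laura -> Alice). State: wallet:Ivan, card:Alice, coin:Ivan
Event 4 (swap coin<->card: now coin:Alice, card:Ivan). State: wallet:Ivan, card:Ivan, coin:Alice
Event 5 (give wallet: Ivan -> Alice). State: wallet:Alice, card:Ivan, coin:Alice

Final state: wallet:Alice, card:Ivan, coin:Alice
Dave holds: (nothing).

Answer: nothing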